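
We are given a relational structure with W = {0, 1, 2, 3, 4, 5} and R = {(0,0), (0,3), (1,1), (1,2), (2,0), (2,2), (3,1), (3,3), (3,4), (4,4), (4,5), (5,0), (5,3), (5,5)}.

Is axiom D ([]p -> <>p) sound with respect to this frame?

Axiom D corresponds to the accessibility relation being serial.
Serial: yes — every world has a successor (e.g. 0 R 0).

Yes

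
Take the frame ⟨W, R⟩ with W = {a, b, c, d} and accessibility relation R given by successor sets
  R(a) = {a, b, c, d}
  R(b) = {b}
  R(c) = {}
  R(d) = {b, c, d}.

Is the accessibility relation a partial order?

No

Reflexive: no — c is not related to itself.
Transitive: yes — every two-step R-path is closed by a direct edge.
Antisymmetric: yes — no distinct pair is related both ways.
So R is not a partial order.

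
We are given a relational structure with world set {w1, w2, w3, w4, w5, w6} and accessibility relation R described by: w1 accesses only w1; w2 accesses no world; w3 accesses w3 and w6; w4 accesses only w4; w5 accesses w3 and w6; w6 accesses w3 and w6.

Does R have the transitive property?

Transitive: yes — every two-step R-path is closed by a direct edge.

Yes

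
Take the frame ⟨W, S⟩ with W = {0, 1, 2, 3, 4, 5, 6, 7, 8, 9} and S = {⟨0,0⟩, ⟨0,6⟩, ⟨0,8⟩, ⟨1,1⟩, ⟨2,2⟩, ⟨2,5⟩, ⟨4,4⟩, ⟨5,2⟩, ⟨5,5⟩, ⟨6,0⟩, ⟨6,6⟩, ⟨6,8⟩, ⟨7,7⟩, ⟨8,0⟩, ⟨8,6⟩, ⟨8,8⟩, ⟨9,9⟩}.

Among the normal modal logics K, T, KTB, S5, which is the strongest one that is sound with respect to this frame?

K

Reflexive (axiom T): no — 3 is not related to itself.
Symmetric (axiom B): yes — every pair in S has its reverse in S.
Euclidean (axiom 5): yes — any two successors of a common world are S-related.
So F validates K; T would additionally require S to be reflexive. The strongest is K.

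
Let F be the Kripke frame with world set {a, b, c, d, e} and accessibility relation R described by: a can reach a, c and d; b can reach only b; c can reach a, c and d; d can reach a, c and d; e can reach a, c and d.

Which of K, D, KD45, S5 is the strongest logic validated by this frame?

KD45

Serial (axiom D): yes — every world has a successor (e.g. a R a).
Euclidean (axiom 5): yes — any two successors of a common world are R-related.
Transitive (axiom 4): yes — every two-step R-path is closed by a direct edge.
Reflexive (axiom T): no — e is not related to itself.
So F validates K, D, KD45; S5 would additionally require R to be reflexive. The strongest is KD45.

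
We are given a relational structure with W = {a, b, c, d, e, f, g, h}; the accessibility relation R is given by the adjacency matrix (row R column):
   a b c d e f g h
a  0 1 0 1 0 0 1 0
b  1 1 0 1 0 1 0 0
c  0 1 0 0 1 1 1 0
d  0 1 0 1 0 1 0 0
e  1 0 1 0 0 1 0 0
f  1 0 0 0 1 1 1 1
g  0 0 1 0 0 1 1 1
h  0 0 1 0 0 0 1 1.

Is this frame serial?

Serial: yes — every world has a successor (e.g. a R b).

Yes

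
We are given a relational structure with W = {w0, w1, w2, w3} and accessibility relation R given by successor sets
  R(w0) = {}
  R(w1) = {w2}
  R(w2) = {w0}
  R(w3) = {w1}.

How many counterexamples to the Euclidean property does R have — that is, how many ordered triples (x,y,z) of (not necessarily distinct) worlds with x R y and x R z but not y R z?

3

Enumerating: (w1,w2,w2), (w2,w0,w0), (w3,w1,w1).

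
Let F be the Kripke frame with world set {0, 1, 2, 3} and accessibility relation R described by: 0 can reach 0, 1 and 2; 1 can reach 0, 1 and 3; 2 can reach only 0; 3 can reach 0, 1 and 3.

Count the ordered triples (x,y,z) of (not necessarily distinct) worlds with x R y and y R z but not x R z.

5

Enumerating: (0,1,3), (1,0,2), (2,0,1), (2,0,2), (3,0,2).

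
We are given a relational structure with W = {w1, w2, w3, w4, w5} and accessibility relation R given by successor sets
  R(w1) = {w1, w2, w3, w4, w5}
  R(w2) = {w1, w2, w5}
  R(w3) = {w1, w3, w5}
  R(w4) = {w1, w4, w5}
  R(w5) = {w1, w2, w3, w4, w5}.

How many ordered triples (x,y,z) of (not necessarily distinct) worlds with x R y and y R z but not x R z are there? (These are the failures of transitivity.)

12

Enumerating: (w2,w1,w3), (w2,w1,w4), (w2,w5,w3), (w2,w5,w4), (w3,w1,w2), (w3,w1,w4), (w3,w5,w2), (w3,w5,w4), (w4,w1,w2), (w4,w1,w3), (w4,w5,w2), (w4,w5,w3).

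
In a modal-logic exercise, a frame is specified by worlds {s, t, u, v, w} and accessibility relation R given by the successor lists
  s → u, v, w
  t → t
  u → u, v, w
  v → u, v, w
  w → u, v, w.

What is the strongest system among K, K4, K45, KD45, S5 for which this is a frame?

Transitive (axiom 4): yes — every two-step R-path is closed by a direct edge.
Euclidean (axiom 5): yes — any two successors of a common world are R-related.
Serial (axiom D): yes — every world has a successor (e.g. s R u).
Reflexive (axiom T): no — s is not related to itself.
So F validates K, K4, K45, KD45; S5 would additionally require R to be reflexive. The strongest is KD45.

KD45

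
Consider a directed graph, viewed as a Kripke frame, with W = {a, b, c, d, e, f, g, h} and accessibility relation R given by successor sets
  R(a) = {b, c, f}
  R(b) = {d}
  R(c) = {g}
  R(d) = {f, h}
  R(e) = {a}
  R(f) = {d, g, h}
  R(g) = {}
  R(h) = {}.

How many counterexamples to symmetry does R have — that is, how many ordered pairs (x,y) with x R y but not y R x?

Enumerating: (a,b), (a,c), (a,f), (b,d), (c,g), (d,h), (e,a), (f,g), (f,h).

9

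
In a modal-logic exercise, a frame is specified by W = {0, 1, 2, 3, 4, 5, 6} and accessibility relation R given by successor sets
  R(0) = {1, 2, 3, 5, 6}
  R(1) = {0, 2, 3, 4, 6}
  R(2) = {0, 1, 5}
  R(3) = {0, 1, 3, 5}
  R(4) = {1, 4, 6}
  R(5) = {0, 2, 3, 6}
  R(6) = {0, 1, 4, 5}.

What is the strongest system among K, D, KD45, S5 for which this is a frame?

D

Serial (axiom D): yes — every world has a successor (e.g. 0 R 1).
Euclidean (axiom 5): no — 0 R 1 and 0 R 5, but not 1 R 5.
Transitive (axiom 4): no — 0 R 1 and 1 R 4, but not 0 R 4.
Reflexive (axiom T): no — 0 is not related to itself.
So F validates K, D; KD45 would additionally require R to be Euclidean and transitive. The strongest is D.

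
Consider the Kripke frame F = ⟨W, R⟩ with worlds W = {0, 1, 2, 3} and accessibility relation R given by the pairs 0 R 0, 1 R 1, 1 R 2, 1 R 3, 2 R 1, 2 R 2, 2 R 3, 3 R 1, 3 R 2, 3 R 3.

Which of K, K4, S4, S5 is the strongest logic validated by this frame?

Transitive (axiom 4): yes — every two-step R-path is closed by a direct edge.
Reflexive (axiom T): yes — every world is R-related to itself.
Euclidean (axiom 5): yes — any two successors of a common world are R-related.
So F validates K, K4, S4, S5. The strongest is S5.

S5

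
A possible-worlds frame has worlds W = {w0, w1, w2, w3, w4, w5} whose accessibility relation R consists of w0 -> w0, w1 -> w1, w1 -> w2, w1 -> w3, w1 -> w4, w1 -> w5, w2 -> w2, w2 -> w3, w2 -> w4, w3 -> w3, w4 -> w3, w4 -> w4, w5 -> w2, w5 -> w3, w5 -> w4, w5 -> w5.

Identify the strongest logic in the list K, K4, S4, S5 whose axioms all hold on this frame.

Transitive (axiom 4): yes — every two-step R-path is closed by a direct edge.
Reflexive (axiom T): yes — every world is R-related to itself.
Euclidean (axiom 5): no — w1 R w2 and w1 R w5, but not w2 R w5.
So F validates K, K4, S4; S5 would additionally require R to be Euclidean. The strongest is S4.

S4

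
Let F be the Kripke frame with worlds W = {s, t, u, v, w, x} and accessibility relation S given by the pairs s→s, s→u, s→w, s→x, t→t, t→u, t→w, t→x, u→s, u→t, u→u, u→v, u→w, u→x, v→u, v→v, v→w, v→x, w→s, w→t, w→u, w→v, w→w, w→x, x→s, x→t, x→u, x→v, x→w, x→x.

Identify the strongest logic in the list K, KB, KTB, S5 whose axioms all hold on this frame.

Symmetric (axiom B): yes — every pair in S has its reverse in S.
Reflexive (axiom T): yes — every world is S-related to itself.
Euclidean (axiom 5): no — u S s and u S t, but not s S t.
So F validates K, KB, KTB; S5 would additionally require S to be Euclidean. The strongest is KTB.

KTB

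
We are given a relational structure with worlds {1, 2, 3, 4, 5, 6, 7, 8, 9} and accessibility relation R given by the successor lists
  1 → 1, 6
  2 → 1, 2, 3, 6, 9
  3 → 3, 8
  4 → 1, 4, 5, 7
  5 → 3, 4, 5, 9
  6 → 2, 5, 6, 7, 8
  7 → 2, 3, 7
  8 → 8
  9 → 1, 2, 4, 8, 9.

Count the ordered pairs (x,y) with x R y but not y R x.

16

Enumerating: (1,6), (2,1), (2,3), (3,8), (4,1), (4,7), (5,3), (5,9), (6,5), (6,7), (6,8), (7,2), (7,3), (9,1), (9,4), (9,8).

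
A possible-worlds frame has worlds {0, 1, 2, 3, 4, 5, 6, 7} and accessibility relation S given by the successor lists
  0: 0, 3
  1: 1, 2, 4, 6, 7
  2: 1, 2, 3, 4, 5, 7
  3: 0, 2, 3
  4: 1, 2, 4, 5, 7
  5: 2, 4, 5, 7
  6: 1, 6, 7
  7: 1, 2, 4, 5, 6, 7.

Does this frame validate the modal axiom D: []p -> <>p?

Yes

The schema D characterises exactly the serial frames.
Serial: yes — every world has a successor (e.g. 0 S 0).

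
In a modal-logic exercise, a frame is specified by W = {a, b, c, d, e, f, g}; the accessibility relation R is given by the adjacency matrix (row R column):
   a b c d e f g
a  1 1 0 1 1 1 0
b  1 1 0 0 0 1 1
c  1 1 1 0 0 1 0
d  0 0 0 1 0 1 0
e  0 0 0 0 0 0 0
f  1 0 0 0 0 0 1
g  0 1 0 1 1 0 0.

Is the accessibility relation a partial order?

No

Reflexive: no — e is not related to itself.
Transitive: no — a R b and b R g, but not a R g.
Antisymmetric: no — a R b and b R a with a ≠ b.
So R is not a partial order.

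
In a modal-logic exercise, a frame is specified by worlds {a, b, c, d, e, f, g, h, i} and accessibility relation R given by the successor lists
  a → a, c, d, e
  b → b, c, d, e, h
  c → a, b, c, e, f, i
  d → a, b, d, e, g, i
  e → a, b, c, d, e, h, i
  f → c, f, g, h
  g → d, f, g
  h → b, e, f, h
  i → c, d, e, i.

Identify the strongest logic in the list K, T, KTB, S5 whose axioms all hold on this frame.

Reflexive (axiom T): yes — every world is R-related to itself.
Symmetric (axiom B): yes — every pair in R has its reverse in R.
Euclidean (axiom 5): no — a R c and a R d, but not c R d.
So F validates K, T, KTB; S5 would additionally require R to be Euclidean. The strongest is KTB.

KTB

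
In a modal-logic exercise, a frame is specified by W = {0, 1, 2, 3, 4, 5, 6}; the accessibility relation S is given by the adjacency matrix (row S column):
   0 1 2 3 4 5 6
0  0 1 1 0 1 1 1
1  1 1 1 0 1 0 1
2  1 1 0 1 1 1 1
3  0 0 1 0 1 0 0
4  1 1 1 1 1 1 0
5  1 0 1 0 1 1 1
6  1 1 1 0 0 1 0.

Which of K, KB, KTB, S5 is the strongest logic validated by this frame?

Symmetric (axiom B): yes — every pair in S has its reverse in S.
Reflexive (axiom T): no — 0 is not related to itself.
Euclidean (axiom 5): no — 0 S 1 and 0 S 5, but not 1 S 5.
So F validates K, KB; KTB would additionally require S to be reflexive. The strongest is KB.

KB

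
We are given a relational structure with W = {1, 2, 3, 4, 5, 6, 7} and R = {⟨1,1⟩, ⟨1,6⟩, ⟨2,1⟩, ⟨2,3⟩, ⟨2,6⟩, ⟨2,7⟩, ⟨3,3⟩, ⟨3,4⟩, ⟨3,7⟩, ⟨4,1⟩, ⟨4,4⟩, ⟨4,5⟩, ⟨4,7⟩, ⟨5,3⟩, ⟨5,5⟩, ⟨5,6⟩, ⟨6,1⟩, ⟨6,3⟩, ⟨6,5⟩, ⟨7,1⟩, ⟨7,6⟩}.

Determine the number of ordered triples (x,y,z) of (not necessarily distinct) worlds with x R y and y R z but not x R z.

Enumerating: (1,6,3), (1,6,5), (2,3,4), (2,6,5), (3,4,1), (3,4,5), (3,7,1), (3,7,6), (4,1,6), (4,5,3), (4,5,6), (4,7,6), … and 9 more.
Total: 21.

21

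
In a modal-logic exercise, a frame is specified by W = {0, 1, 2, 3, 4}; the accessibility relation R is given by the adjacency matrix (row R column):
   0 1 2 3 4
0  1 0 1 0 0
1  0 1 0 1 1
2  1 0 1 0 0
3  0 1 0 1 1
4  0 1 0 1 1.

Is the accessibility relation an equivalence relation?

Reflexive: yes — every world is R-related to itself.
Symmetric: yes — every pair in R has its reverse in R.
Transitive: yes — every two-step R-path is closed by a direct edge.
So R is an equivalence relation.

Yes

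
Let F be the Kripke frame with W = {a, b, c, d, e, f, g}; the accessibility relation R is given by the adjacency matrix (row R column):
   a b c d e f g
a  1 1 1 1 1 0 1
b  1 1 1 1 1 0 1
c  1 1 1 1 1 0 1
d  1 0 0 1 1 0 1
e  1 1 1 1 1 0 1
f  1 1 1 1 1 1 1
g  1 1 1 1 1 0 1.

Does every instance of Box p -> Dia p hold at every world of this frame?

Axiom D corresponds to the accessibility relation being serial.
Serial: yes — every world has a successor (e.g. a R a).

Yes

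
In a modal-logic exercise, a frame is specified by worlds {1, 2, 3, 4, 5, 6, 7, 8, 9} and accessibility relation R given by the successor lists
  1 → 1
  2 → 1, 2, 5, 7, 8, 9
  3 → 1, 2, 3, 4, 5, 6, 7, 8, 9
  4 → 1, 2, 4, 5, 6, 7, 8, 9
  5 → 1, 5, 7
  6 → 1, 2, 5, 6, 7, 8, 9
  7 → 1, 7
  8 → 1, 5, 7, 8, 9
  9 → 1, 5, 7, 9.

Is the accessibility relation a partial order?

Yes

Reflexive: yes — every world is R-related to itself.
Transitive: yes — every two-step R-path is closed by a direct edge.
Antisymmetric: yes — no distinct pair is related both ways.
So R is a partial order.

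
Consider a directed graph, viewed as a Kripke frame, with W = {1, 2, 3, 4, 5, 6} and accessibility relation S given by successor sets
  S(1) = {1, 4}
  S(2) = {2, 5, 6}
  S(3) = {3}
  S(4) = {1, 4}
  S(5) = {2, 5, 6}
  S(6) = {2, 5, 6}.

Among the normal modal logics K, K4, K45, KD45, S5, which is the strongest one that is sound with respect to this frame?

S5

Transitive (axiom 4): yes — every two-step S-path is closed by a direct edge.
Euclidean (axiom 5): yes — any two successors of a common world are S-related.
Serial (axiom D): yes — every world has a successor (e.g. 1 S 1).
Reflexive (axiom T): yes — every world is S-related to itself.
So F validates K, K4, K45, KD45, S5. The strongest is S5.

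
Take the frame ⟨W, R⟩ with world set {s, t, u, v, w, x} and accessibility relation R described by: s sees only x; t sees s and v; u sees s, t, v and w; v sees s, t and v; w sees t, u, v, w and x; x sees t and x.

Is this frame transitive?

No

Transitive: no — s R x and x R t, but not s R t.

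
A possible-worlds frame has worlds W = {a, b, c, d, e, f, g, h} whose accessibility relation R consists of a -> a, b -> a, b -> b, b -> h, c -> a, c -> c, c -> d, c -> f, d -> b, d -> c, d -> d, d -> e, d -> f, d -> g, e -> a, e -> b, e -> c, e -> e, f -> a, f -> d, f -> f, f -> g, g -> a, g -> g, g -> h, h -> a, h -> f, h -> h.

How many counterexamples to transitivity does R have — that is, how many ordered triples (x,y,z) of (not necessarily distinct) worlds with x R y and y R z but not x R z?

Enumerating: (b,h,f), (c,d,b), (c,d,e), (c,d,g), (c,f,g), (d,b,a), (d,b,h), (d,c,a), (d,e,a), (d,f,a), (d,g,a), (d,g,h), … and 10 more.
Total: 22.

22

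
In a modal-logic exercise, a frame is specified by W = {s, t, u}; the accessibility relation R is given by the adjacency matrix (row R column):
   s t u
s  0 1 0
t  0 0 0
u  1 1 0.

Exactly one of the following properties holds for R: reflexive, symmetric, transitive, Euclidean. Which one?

transitive

Reflexive: no — s is not related to itself.
Symmetric: no — s R t but not t R s.
Transitive: yes — every two-step R-path is closed by a direct edge.
Euclidean: no — u R t and u R s, but not t R s.
Only transitive holds.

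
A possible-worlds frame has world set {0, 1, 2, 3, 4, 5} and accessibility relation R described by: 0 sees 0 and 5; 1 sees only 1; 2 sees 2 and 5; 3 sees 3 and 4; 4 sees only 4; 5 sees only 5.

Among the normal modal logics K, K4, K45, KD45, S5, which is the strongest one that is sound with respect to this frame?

Transitive (axiom 4): yes — every two-step R-path is closed by a direct edge.
Euclidean (axiom 5): no — 0 R 5 and 0 R 0, but not 5 R 0.
Serial (axiom D): yes — every world has a successor (e.g. 0 R 0).
Reflexive (axiom T): yes — every world is R-related to itself.
So F validates K, K4; K45 would additionally require R to be Euclidean. The strongest is K4.

K4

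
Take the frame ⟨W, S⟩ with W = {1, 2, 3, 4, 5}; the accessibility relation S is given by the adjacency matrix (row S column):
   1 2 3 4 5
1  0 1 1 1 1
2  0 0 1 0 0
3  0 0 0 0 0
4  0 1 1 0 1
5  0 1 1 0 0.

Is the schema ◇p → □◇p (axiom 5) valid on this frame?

By correspondence theory, 5 is valid on a frame iff S is Euclidean.
Euclidean: no — 1 S 2 and 1 S 4, but not 2 S 4.

No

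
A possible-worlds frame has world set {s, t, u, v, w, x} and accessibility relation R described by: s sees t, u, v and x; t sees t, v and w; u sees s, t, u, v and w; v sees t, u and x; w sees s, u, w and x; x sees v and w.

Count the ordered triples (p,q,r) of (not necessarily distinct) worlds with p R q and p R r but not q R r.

35

Enumerating: (s,t,u), (s,t,x), (s,u,x), (s,v,v), (s,x,t), (s,x,u), (s,x,x), (t,v,v), (t,v,w), (t,w,t), (t,w,v), (u,s,s), … and 23 more.
Total: 35.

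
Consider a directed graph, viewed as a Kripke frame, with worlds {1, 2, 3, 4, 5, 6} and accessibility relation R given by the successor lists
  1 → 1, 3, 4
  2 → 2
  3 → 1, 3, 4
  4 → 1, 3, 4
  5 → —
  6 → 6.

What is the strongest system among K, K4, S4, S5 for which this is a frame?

Transitive (axiom 4): yes — every two-step R-path is closed by a direct edge.
Reflexive (axiom T): no — 5 is not related to itself.
Euclidean (axiom 5): yes — any two successors of a common world are R-related.
So F validates K, K4; S4 would additionally require R to be reflexive. The strongest is K4.

K4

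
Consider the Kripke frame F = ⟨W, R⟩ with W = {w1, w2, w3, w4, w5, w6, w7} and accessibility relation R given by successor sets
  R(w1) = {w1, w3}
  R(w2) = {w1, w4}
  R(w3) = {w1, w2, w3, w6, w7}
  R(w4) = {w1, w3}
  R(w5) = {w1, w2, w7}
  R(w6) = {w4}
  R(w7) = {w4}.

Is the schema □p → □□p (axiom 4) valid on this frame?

By correspondence theory, 4 is valid on a frame iff R is transitive.
Transitive: no — w1 R w3 and w3 R w2, but not w1 R w2.

No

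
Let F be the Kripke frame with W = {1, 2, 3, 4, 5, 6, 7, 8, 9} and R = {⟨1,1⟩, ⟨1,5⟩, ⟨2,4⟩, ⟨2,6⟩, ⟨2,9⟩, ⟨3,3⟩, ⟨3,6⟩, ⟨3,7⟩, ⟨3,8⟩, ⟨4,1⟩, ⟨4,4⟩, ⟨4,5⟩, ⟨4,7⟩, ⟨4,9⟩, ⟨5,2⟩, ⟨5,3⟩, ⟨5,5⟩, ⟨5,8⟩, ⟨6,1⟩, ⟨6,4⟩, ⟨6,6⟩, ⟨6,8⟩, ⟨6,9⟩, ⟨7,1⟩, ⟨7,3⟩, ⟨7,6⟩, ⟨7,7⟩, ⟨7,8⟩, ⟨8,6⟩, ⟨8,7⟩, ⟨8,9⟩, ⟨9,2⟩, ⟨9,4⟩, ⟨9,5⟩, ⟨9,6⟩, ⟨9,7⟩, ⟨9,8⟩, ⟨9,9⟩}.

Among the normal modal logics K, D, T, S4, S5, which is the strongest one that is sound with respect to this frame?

Serial (axiom D): yes — every world has a successor (e.g. 1 R 1).
Reflexive (axiom T): no — 2 is not related to itself.
Transitive (axiom 4): no — 1 R 5 and 5 R 2, but not 1 R 2.
Euclidean (axiom 5): no — 2 R 4 and 2 R 6, but not 4 R 6.
So F validates K, D; T would additionally require R to be reflexive. The strongest is D.

D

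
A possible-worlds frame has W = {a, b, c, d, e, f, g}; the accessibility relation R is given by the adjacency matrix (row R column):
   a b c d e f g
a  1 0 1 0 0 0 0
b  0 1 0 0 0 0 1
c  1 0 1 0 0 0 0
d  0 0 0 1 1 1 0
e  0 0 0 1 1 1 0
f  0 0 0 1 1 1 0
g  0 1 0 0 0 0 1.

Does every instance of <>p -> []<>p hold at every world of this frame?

The schema 5 characterises exactly the Euclidean frames.
Euclidean: yes — any two successors of a common world are R-related.

Yes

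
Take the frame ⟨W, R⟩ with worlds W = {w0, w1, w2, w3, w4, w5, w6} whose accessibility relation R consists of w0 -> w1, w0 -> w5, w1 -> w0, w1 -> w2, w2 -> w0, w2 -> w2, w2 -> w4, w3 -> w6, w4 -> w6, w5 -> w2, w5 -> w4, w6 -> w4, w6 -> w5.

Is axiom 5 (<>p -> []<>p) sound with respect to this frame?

Axiom 5 corresponds to the accessibility relation being Euclidean.
Euclidean: no — w0 R w1 and w0 R w5, but not w1 R w5.

No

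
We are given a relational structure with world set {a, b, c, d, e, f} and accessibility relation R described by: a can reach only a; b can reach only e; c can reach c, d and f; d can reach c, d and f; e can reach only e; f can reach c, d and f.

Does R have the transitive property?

Yes

Transitive: yes — every two-step R-path is closed by a direct edge.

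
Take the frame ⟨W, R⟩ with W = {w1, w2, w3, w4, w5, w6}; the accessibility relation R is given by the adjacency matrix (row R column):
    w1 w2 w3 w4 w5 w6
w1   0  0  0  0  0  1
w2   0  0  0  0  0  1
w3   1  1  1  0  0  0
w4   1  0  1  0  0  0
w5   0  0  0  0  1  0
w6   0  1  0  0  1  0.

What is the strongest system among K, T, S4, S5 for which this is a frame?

Reflexive (axiom T): no — w1 is not related to itself.
Transitive (axiom 4): no — w1 R w6 and w6 R w2, but not w1 R w2.
Euclidean (axiom 5): no — w3 R w1 and w3 R w2, but not w1 R w2.
So F validates K; T would additionally require R to be reflexive. The strongest is K.

K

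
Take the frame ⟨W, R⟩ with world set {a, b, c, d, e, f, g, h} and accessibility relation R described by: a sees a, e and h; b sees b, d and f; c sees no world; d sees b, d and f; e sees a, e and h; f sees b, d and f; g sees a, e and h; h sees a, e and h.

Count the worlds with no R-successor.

1

Enumerating: c.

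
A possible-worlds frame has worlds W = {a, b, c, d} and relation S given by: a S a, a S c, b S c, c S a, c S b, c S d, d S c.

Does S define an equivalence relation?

Reflexive: no — b is not related to itself.
Symmetric: yes — every pair in S has its reverse in S.
Transitive: no — a S c and c S b, but not a S b.
So S is not an equivalence relation.

No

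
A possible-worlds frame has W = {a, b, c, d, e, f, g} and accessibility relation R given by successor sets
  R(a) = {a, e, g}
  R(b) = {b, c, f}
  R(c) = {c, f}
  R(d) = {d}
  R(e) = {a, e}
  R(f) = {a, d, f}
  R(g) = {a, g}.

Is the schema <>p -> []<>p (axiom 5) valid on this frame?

No

By correspondence theory, 5 is valid on a frame iff R is Euclidean.
Euclidean: no — a R e and a R g, but not e R g.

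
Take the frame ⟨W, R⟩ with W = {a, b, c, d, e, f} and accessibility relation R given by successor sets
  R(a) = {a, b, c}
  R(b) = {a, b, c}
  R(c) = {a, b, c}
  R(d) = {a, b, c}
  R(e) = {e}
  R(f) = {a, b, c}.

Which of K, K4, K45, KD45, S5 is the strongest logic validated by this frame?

KD45

Transitive (axiom 4): yes — every two-step R-path is closed by a direct edge.
Euclidean (axiom 5): yes — any two successors of a common world are R-related.
Serial (axiom D): yes — every world has a successor (e.g. a R a).
Reflexive (axiom T): no — d is not related to itself.
So F validates K, K4, K45, KD45; S5 would additionally require R to be reflexive. The strongest is KD45.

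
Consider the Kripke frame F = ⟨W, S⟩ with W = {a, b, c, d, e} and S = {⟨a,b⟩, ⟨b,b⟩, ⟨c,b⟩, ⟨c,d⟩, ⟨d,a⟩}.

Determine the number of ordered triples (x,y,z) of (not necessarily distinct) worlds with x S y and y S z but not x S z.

Enumerating: (c,d,a), (d,a,b).

2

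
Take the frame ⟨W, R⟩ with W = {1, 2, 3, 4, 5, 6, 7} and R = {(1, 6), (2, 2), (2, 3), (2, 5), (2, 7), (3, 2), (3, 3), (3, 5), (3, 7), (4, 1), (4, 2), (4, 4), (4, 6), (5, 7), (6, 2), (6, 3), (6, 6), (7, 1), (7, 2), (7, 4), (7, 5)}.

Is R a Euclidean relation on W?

No

Euclidean: no — 2 R 5 and 2 R 3, but not 5 R 3.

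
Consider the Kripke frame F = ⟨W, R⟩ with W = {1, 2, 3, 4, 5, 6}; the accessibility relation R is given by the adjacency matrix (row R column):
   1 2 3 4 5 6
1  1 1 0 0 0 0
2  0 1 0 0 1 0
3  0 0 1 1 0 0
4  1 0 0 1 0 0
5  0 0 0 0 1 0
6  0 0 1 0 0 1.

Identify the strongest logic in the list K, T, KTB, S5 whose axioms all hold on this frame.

Reflexive (axiom T): yes — every world is R-related to itself.
Symmetric (axiom B): no — 1 R 2 but not 2 R 1.
Euclidean (axiom 5): no — 1 R 2 and 1 R 1, but not 2 R 1.
So F validates K, T; KTB would additionally require R to be symmetric. The strongest is T.

T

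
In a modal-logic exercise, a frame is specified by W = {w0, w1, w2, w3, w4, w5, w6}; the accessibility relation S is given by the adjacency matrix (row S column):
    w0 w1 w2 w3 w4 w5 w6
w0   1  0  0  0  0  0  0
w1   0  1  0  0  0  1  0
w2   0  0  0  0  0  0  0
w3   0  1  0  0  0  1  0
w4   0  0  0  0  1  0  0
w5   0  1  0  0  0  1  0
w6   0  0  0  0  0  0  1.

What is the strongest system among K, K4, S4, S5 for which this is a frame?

Transitive (axiom 4): yes — every two-step S-path is closed by a direct edge.
Reflexive (axiom T): no — w2 is not related to itself.
Euclidean (axiom 5): yes — any two successors of a common world are S-related.
So F validates K, K4; S4 would additionally require S to be reflexive. The strongest is K4.

K4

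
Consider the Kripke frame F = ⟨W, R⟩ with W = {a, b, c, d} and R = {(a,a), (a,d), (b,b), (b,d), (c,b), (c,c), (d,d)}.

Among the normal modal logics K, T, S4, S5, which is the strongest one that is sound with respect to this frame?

T

Reflexive (axiom T): yes — every world is R-related to itself.
Transitive (axiom 4): no — c R b and b R d, but not c R d.
Euclidean (axiom 5): no — a R d and a R a, but not d R a.
So F validates K, T; S4 would additionally require R to be transitive. The strongest is T.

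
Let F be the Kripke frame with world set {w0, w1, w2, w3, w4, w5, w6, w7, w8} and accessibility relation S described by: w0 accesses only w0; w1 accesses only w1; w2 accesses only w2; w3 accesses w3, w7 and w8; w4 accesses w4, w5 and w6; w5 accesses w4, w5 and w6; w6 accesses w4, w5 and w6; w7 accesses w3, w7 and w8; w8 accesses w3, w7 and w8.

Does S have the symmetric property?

Symmetric: yes — every pair in S has its reverse in S.

Yes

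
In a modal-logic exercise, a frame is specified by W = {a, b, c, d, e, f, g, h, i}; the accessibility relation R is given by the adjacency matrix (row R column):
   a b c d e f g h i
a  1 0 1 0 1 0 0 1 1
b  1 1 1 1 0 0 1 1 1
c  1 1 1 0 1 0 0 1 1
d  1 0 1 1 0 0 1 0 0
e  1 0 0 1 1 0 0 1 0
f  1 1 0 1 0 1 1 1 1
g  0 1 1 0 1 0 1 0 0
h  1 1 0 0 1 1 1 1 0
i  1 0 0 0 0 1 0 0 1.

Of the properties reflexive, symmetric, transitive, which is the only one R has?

Reflexive: yes — every world is R-related to itself.
Symmetric: no — b R a but not a R b.
Transitive: no — a R c and c R b, but not a R b.
Only reflexive holds.

reflexive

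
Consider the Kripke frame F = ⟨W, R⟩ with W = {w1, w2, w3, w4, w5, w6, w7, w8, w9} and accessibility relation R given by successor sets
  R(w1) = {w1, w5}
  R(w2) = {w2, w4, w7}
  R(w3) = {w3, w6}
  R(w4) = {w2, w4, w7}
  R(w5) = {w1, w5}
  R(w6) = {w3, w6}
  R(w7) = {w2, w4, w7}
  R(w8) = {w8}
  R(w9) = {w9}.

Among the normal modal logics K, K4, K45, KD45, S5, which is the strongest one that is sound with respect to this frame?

Transitive (axiom 4): yes — every two-step R-path is closed by a direct edge.
Euclidean (axiom 5): yes — any two successors of a common world are R-related.
Serial (axiom D): yes — every world has a successor (e.g. w1 R w1).
Reflexive (axiom T): yes — every world is R-related to itself.
So F validates K, K4, K45, KD45, S5. The strongest is S5.

S5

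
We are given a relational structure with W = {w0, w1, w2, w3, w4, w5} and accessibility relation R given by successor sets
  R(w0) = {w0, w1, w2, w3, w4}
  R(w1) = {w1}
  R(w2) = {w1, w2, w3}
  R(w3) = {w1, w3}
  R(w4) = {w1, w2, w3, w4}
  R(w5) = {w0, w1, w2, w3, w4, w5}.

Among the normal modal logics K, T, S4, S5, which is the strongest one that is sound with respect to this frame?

S4

Reflexive (axiom T): yes — every world is R-related to itself.
Transitive (axiom 4): yes — every two-step R-path is closed by a direct edge.
Euclidean (axiom 5): no — w0 R w1 and w0 R w2, but not w1 R w2.
So F validates K, T, S4; S5 would additionally require R to be Euclidean. The strongest is S4.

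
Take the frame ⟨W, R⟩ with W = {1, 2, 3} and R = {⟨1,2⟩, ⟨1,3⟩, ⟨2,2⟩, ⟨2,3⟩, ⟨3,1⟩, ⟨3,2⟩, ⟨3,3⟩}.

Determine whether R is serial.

Yes

Serial: yes — every world has a successor (e.g. 1 R 2).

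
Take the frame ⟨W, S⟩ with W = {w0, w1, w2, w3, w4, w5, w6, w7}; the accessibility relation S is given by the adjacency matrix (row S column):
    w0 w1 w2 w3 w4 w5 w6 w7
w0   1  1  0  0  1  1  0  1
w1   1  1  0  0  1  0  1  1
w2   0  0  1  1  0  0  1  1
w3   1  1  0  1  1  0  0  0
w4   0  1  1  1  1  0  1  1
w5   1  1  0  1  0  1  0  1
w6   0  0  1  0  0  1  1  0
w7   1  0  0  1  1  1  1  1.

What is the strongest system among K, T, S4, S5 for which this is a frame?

Reflexive (axiom T): yes — every world is S-related to itself.
Transitive (axiom 4): no — w0 S w1 and w1 S w6, but not w0 S w6.
Euclidean (axiom 5): no — w0 S w1 and w0 S w5, but not w1 S w5.
So F validates K, T; S4 would additionally require S to be transitive. The strongest is T.

T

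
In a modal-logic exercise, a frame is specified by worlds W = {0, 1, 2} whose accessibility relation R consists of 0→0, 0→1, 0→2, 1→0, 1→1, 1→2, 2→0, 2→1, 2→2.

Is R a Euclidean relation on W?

Yes

Euclidean: yes — any two successors of a common world are R-related.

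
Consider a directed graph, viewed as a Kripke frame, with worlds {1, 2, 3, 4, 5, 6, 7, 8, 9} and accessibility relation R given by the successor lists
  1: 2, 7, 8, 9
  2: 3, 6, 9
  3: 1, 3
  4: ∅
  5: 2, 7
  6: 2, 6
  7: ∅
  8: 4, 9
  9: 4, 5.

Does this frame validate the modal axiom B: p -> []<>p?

No

By correspondence theory, B is valid on a frame iff R is symmetric.
Symmetric: no — 1 R 2 but not 2 R 1.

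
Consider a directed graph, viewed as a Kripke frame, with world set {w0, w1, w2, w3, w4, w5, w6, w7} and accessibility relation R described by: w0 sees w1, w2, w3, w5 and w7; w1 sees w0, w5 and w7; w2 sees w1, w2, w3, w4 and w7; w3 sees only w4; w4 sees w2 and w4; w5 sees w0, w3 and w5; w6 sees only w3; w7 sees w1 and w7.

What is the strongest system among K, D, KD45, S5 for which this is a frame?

D

Serial (axiom D): yes — every world has a successor (e.g. w0 R w1).
Euclidean (axiom 5): no — w0 R w1 and w0 R w2, but not w1 R w2.
Transitive (axiom 4): no — w0 R w2 and w2 R w4, but not w0 R w4.
Reflexive (axiom T): no — w0 is not related to itself.
So F validates K, D; KD45 would additionally require R to be Euclidean and transitive. The strongest is D.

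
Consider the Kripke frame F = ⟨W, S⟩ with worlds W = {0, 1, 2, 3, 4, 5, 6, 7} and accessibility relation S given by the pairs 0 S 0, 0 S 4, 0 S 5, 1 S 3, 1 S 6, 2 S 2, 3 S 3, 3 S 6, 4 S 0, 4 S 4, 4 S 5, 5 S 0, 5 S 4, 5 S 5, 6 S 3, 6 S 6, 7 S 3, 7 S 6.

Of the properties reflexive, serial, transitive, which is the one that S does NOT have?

reflexive

Reflexive: no — 1 is not related to itself.
Serial: yes — every world has a successor (e.g. 0 S 0).
Transitive: yes — every two-step S-path is closed by a direct edge.
Only reflexive fails.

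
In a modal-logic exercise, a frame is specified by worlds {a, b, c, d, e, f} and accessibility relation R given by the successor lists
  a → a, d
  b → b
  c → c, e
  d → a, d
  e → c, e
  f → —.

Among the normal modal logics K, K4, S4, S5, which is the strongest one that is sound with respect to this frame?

K4

Transitive (axiom 4): yes — every two-step R-path is closed by a direct edge.
Reflexive (axiom T): no — f is not related to itself.
Euclidean (axiom 5): yes — any two successors of a common world are R-related.
So F validates K, K4; S4 would additionally require R to be reflexive. The strongest is K4.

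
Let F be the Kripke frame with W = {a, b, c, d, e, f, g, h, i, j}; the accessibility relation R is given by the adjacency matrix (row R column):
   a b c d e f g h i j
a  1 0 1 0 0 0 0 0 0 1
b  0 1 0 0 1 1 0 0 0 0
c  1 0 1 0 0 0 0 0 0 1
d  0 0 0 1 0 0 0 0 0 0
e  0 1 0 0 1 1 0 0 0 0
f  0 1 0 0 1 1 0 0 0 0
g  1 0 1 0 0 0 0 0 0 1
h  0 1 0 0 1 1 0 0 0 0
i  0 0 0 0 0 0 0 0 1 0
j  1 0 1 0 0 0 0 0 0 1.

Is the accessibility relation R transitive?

Yes

Transitive: yes — every two-step R-path is closed by a direct edge.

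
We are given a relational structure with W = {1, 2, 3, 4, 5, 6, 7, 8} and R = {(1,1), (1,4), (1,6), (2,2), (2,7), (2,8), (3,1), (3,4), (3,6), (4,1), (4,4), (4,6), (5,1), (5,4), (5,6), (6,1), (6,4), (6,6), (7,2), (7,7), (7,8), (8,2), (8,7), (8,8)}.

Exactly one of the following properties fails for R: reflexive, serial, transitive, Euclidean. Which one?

reflexive

Reflexive: no — 3 is not related to itself.
Serial: yes — every world has a successor (e.g. 1 R 1).
Transitive: yes — every two-step R-path is closed by a direct edge.
Euclidean: yes — any two successors of a common world are R-related.
Only reflexive fails.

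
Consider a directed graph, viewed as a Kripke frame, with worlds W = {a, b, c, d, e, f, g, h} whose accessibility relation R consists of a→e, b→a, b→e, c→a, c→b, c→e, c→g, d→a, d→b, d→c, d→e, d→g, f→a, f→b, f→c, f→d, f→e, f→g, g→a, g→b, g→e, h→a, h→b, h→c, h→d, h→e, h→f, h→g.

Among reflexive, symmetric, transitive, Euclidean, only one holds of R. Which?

Reflexive: no — a is not related to itself.
Symmetric: no — a R e but not e R a.
Transitive: yes — every two-step R-path is closed by a direct edge.
Euclidean: no — b R e and b R a, but not e R a.
Only transitive holds.

transitive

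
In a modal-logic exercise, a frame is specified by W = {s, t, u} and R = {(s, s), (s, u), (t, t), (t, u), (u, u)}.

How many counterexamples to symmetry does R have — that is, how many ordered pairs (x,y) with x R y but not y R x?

2

Enumerating: (s,u), (t,u).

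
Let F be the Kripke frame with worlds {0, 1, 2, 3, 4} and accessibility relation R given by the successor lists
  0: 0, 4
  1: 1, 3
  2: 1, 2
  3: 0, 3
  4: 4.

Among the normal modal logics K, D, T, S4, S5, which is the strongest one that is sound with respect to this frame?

Serial (axiom D): yes — every world has a successor (e.g. 0 R 0).
Reflexive (axiom T): yes — every world is R-related to itself.
Transitive (axiom 4): no — 1 R 3 and 3 R 0, but not 1 R 0.
Euclidean (axiom 5): no — 0 R 4 and 0 R 0, but not 4 R 0.
So F validates K, D, T; S4 would additionally require R to be transitive. The strongest is T.

T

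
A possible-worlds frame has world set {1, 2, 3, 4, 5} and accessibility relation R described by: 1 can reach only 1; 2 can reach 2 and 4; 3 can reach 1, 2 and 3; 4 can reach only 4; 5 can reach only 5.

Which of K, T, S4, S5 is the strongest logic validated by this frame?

Reflexive (axiom T): yes — every world is R-related to itself.
Transitive (axiom 4): no — 3 R 2 and 2 R 4, but not 3 R 4.
Euclidean (axiom 5): no — 3 R 1 and 3 R 2, but not 1 R 2.
So F validates K, T; S4 would additionally require R to be transitive. The strongest is T.

T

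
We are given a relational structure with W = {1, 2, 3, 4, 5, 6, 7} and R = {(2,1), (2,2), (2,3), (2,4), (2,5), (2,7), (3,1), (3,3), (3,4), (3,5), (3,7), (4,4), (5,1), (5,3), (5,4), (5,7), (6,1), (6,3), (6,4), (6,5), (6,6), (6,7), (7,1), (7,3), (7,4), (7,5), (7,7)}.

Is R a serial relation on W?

Serial: no — 1 has no R-successor.

No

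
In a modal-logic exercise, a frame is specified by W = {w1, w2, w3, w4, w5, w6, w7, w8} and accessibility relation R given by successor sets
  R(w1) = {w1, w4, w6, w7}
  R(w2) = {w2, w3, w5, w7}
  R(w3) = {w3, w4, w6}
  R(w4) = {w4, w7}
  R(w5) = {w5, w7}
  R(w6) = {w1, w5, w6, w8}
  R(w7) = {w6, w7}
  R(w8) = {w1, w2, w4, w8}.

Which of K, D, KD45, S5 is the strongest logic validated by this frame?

D

Serial (axiom D): yes — every world has a successor (e.g. w1 R w1).
Euclidean (axiom 5): no — w1 R w4 and w1 R w6, but not w4 R w6.
Transitive (axiom 4): no — w1 R w6 and w6 R w5, but not w1 R w5.
Reflexive (axiom T): yes — every world is R-related to itself.
So F validates K, D; KD45 would additionally require R to be Euclidean and transitive. The strongest is D.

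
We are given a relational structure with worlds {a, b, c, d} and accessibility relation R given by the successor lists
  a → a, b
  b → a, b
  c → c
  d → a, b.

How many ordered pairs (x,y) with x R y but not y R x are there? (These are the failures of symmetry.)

Enumerating: (d,a), (d,b).

2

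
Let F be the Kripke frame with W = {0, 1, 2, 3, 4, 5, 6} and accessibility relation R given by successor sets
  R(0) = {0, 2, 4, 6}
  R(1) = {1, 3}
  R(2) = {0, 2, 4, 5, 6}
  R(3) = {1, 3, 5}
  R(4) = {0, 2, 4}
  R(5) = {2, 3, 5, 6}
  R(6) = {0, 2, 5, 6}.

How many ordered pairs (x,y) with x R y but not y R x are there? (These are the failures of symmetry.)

0

R is symmetric; there are no such tuples.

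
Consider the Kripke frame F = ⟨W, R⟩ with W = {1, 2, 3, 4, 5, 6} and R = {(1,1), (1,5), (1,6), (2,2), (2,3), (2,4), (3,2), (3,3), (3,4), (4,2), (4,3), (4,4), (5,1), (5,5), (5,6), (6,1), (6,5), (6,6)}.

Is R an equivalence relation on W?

Yes

Reflexive: yes — every world is R-related to itself.
Symmetric: yes — every pair in R has its reverse in R.
Transitive: yes — every two-step R-path is closed by a direct edge.
So R is an equivalence relation.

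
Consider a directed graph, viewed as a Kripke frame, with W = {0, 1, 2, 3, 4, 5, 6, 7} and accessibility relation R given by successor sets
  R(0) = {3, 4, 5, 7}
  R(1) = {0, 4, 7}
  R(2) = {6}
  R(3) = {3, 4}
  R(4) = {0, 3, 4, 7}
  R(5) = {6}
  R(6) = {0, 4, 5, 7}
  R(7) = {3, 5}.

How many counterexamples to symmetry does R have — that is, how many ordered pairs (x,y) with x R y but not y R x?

Enumerating: (0,3), (0,5), (0,7), (1,0), (1,4), (1,7), (2,6), (4,7), (6,0), (6,4), (6,7), (7,3), (7,5).

13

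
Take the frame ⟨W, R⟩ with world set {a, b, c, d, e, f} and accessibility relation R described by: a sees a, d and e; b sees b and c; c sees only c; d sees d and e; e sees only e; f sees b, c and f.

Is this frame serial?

Yes

Serial: yes — every world has a successor (e.g. a R a).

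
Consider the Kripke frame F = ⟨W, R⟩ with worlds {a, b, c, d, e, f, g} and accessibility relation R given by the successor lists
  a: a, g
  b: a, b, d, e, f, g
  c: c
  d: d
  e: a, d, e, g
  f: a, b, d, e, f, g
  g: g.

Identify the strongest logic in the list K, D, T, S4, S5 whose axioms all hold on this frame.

S4

Serial (axiom D): yes — every world has a successor (e.g. a R a).
Reflexive (axiom T): yes — every world is R-related to itself.
Transitive (axiom 4): yes — every two-step R-path is closed by a direct edge.
Euclidean (axiom 5): no — b R a and b R d, but not a R d.
So F validates K, D, T, S4; S5 would additionally require R to be Euclidean. The strongest is S4.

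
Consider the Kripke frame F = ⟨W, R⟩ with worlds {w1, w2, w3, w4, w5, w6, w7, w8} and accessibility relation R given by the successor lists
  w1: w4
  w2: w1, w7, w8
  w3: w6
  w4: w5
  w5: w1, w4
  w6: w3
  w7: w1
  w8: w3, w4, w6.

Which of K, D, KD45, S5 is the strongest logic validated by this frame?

D

Serial (axiom D): yes — every world has a successor (e.g. w1 R w4).
Euclidean (axiom 5): no — w2 R w1 and w2 R w7, but not w1 R w7.
Transitive (axiom 4): no — w1 R w4 and w4 R w5, but not w1 R w5.
Reflexive (axiom T): no — w1 is not related to itself.
So F validates K, D; KD45 would additionally require R to be Euclidean and transitive. The strongest is D.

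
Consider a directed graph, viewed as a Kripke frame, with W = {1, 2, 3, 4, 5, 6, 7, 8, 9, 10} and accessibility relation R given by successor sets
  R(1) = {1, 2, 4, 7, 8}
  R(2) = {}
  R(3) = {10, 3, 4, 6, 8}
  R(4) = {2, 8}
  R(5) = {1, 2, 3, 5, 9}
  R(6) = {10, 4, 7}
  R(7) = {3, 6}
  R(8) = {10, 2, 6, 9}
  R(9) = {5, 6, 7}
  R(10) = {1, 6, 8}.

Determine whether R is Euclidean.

Euclidean: no — 1 R 2 and 1 R 4, but not 2 R 4.

No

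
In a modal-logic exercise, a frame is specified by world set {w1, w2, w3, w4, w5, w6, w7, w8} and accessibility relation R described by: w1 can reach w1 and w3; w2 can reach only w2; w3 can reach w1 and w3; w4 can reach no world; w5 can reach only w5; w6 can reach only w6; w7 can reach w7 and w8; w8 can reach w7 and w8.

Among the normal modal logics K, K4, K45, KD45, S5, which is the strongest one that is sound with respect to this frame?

K45

Transitive (axiom 4): yes — every two-step R-path is closed by a direct edge.
Euclidean (axiom 5): yes — any two successors of a common world are R-related.
Serial (axiom D): no — w4 has no R-successor.
Reflexive (axiom T): no — w4 is not related to itself.
So F validates K, K4, K45; KD45 would additionally require R to be serial. The strongest is K45.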